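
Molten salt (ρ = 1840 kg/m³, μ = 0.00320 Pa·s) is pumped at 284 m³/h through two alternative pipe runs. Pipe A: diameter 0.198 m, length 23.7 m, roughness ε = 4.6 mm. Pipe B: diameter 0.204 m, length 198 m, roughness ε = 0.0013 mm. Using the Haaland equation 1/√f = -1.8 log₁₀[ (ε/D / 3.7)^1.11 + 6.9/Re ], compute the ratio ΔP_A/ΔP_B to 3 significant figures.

Pipe A: V = Q/A = 0.07889/0.03079 = 2.562 m/s; Re = 2.917e+05; ε/D = 0.0232; Haaland → f = 0.05178; ΔP_A = f(L/D)(ρV²/2) = 3.743e+04 Pa.
Pipe B: V = Q/A = 0.07889/0.03269 = 2.414 m/s; Re = 2.831e+05; ε/D = 6.37e-06; Haaland → f = 0.01455; ΔP_B = f(L/D)(ρV²/2) = 7.568e+04 Pa.
ΔP_A/ΔP_B = 3.743e+04/7.568e+04 = 0.495.

ΔP_A/ΔP_B ≈ 0.495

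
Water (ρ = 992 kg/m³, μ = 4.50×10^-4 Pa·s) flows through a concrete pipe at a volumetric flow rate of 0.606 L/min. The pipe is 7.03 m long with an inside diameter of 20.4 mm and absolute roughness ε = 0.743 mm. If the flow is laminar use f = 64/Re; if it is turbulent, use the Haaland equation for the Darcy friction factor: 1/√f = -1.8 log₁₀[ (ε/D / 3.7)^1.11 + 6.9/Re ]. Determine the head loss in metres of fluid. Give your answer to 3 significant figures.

Q = 0.606 L/min = 0.606/60000 = 1.01e-05 m³/s.
Cross-sectional area A = πD²/4 = π(0.0204)²/4 = 0.0003269 m²; mean velocity V = Q/A = 1.01e-05/0.0003269 = 0.0309 m/s.
Reynolds number Re = ρVD/μ = 992 · 0.0309 · 0.0204 / 0.00045 = 1390.
Re < 2300 → laminar flow, so f = 64/Re = 64/1390 = 0.04606 (the turbulent correlation is not needed).
Darcy-Weisbach: ΔP = f(L/D)(ρV²/2) = 0.04606·(7.03/0.0204)·(992·0.0309²/2) = 0.04606·344.6·0.4736 = 7.517 Pa.
Head loss h_f = ΔP/(ρg) = 7.517/(992·9.81) = 7.72×10^-4 m.

h_f ≈ 7.72×10^-4 m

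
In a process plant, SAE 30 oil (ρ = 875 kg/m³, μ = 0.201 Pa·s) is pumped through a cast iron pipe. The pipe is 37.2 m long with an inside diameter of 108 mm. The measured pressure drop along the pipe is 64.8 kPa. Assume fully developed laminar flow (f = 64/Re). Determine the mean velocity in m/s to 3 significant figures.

For laminar flow, f = 64/Re with Re = ρVD/μ, so Darcy-Weisbach reduces to ΔP = 32μLV/D². Solving for V: V = ΔP·D²/(32μL) = 6.48e+04·(0.108)²/(32·0.201·37.2) = 3.159 m/s.
Check: Re = ρVD/μ = 875·3.159·0.108/0.201 = 1485 < 2300, so the laminar assumption holds.

V ≈ 3.16 m/s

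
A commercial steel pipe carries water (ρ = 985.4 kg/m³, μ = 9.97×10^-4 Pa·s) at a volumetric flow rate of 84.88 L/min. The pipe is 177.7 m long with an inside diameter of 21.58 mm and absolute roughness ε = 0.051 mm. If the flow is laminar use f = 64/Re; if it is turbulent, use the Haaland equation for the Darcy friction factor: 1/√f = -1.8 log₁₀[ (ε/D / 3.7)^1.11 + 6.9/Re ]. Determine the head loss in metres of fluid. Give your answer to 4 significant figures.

Q = 84.88 L/min = 84.88/60000 = 0.001415 m³/s.
Cross-sectional area A = πD²/4 = π(0.02158)²/4 = 0.0003658 m²; mean velocity V = Q/A = 0.001415/0.0003658 = 3.868 m/s.
Reynolds number Re = ρVD/μ = 985.4 · 3.868 · 0.02158 / 0.000997 = 8.25e+04.
Re > 4000 → turbulent. Relative roughness ε/D = 5.1e-05/0.02158 = 0.00236. Haaland: 1/√f = -1.8 log₁₀[(0.00236/3.7)^1.11 + 6.9/8.25e+04] = -1.8 log₁₀[0.000284 + 8.36e-05] = 6.181, so f = 0.02617.
Darcy-Weisbach: ΔP = f(L/D)(ρV²/2) = 0.02617·(177.7/0.02158)·(985.4·3.868²/2) = 0.02617·8234·7371 = 1.588e+06 Pa.
Head loss h_f = ΔP/(ρg) = 1.588e+06/(985.4·9.81) = 164.3 m.

h_f ≈ 164.3 m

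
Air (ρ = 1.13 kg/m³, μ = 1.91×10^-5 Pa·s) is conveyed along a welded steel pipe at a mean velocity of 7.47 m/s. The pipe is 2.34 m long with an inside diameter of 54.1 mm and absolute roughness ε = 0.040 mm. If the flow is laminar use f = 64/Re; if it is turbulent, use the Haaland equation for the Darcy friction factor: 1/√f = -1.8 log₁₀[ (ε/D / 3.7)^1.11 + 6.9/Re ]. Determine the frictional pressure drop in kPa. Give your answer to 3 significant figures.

Reynolds number Re = ρVD/μ = 1.13 · 7.47 · 0.0541 / 1.91e-05 = 2.391e+04.
Re > 4000 → turbulent. Relative roughness ε/D = 4e-05/0.0541 = 0.000739. Haaland: 1/√f = -1.8 log₁₀[(0.000739/3.7)^1.11 + 6.9/2.391e+04] = -1.8 log₁₀[7.83e-05 + 0.000289] = 6.184, so f = 0.02615.
Darcy-Weisbach: ΔP = f(L/D)(ρV²/2) = 0.02615·(2.34/0.0541)·(1.13·7.47²/2) = 0.02615·43.25·31.53 = 35.66 Pa.
ΔP = 35.66 Pa = 0.0357 kPa.

ΔP ≈ 0.0357 kPa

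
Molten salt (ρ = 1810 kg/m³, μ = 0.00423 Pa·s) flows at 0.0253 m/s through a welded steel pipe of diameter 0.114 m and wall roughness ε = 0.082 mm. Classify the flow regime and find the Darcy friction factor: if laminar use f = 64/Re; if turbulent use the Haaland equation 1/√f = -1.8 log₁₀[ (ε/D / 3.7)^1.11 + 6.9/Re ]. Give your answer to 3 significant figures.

f ≈ 0.0519

Re = ρVD/μ = 1810·0.0253·0.114/0.00423 = 1234.
Re < 2300 → laminar, so f = 64/Re = 0.05186 (roughness is irrelevant in laminar flow).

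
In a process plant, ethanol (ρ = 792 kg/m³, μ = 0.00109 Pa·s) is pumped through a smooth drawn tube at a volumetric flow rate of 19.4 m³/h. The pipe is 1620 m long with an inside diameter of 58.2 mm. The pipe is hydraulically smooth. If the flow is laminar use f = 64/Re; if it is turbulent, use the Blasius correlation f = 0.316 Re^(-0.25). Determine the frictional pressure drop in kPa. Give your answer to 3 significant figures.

ΔP ≈ 835 kPa

Q = 19.4 m³/h = 19.4/3600 = 0.005389 m³/s.
Cross-sectional area A = πD²/4 = π(0.0582)²/4 = 0.00266 m²; mean velocity V = Q/A = 0.005389/0.00266 = 2.026 m/s.
Reynolds number Re = ρVD/μ = 792 · 2.026 · 0.0582 / 0.00109 = 8.566e+04.
Re > 4000 → turbulent. Smooth-pipe (Blasius): f = 0.316 Re^(-0.25) = 0.316/(8.566e+04)^0.25 = 0.01847.
Darcy-Weisbach: ΔP = f(L/D)(ρV²/2) = 0.01847·(1620/0.0582)·(792·2.026²/2) = 0.01847·2.784e+04·1625 = 8.354e+05 Pa.
ΔP = 8.354e+05 Pa = 835 kPa.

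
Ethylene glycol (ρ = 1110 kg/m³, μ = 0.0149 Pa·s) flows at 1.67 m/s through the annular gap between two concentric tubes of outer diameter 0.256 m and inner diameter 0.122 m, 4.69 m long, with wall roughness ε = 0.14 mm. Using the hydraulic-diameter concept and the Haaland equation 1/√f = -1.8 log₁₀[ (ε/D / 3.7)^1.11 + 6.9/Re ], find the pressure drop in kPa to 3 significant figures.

Hydraulic diameter D_h = 4A/P = D_o - D_i = 0.256 - 0.122 = 0.134 m.
Re = ρVD_h/μ = 1110·1.67·0.134/0.0149 = 1.667e+04.
ε/D_h = 0.00014/0.134 = 0.00104; Haaland gives 1/√f = -1.8 log₁₀[0.000115+0.000414] = 5.898, so f = 0.02875.
ΔP = f(L/D_h)(ρV²/2) = 0.02875·4.69/0.134·1548 = 1557 Pa.
ΔP = 1.56 kPa.

ΔP ≈ 1.56 kPa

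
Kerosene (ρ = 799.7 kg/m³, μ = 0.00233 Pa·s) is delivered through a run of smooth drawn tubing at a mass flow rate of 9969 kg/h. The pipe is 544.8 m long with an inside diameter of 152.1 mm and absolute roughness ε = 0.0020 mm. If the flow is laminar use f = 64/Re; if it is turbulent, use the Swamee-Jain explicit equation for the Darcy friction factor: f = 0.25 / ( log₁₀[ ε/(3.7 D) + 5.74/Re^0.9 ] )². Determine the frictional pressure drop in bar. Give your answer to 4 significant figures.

ṁ = 9969 kg/h = 9969/3600 = 2.769 kg/s.
A = πD²/4 = π(0.1521)²/4 = 0.01817 m²; mean velocity V = ṁ/(ρA) = 2.769/(799.7 · 0.01817) = 0.1906 m/s.
Reynolds number Re = ρVD/μ = 799.7 · 0.1906 · 0.1521 / 0.00233 = 9949.
Re > 4000 → turbulent. Relative roughness ε/D = 2e-06/0.1521 = 1.31e-05. Swamee-Jain: f = 0.25/(log₁₀[1.31e-05/3.7 + 5.74/9949^0.9])² = 0.25/(log₁₀[3.55e-06 + 0.00145])² = 0.25/(-2.838)² = 0.03104.
Darcy-Weisbach: ΔP = f(L/D)(ρV²/2) = 0.03104·(544.8/0.1521)·(799.7·0.1906²/2) = 0.03104·3582·14.52 = 1615 Pa.
ΔP = 1615 Pa = 0.01615 bar.

ΔP ≈ 0.01615 bar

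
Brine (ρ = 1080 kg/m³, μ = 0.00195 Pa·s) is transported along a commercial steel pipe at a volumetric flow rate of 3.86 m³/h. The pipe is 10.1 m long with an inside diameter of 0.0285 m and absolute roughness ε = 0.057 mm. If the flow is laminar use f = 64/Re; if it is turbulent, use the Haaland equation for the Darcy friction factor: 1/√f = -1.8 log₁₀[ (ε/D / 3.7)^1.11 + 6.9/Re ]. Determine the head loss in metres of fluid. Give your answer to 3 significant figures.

h_f ≈ 1.44 m

Q = 3.86 m³/h = 3.86/3600 = 0.001072 m³/s.
Cross-sectional area A = πD²/4 = π(0.0285)²/4 = 0.0006379 m²; mean velocity V = Q/A = 0.001072/0.0006379 = 1.681 m/s.
Reynolds number Re = ρVD/μ = 1080 · 1.681 · 0.0285 / 0.00195 = 2.653e+04.
Re > 4000 → turbulent. Relative roughness ε/D = 5.7e-05/0.0285 = 0.002. Haaland: 1/√f = -1.8 log₁₀[(0.002/3.7)^1.11 + 6.9/2.653e+04] = -1.8 log₁₀[0.000236 + 0.00026] = 5.948, so f = 0.02827.
Darcy-Weisbach: ΔP = f(L/D)(ρV²/2) = 0.02827·(10.1/0.0285)·(1080·1.681²/2) = 0.02827·354.4·1525 = 1.528e+04 Pa.
Head loss h_f = ΔP/(ρg) = 1.528e+04/(1080·9.81) = 1.44 m.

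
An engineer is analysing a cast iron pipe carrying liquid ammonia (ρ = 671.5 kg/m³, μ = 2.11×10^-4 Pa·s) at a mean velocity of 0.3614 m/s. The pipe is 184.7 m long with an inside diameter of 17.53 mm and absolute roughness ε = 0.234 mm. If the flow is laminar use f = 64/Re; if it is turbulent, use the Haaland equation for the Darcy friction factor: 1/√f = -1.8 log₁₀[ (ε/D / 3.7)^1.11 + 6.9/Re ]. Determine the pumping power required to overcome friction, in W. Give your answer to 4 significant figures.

P ≈ 1.783 W

Reynolds number Re = ρVD/μ = 671.5 · 0.3614 · 0.01753 / 0.000211 = 2.016e+04.
Re > 4000 → turbulent. Relative roughness ε/D = 0.000234/0.01753 = 0.0133. Haaland: 1/√f = -1.8 log₁₀[(0.0133/3.7)^1.11 + 6.9/2.016e+04] = -1.8 log₁₀[0.00194 + 0.000342] = 4.754, so f = 0.04425.
Darcy-Weisbach: ΔP = f(L/D)(ρV²/2) = 0.04425·(184.7/0.01753)·(671.5·0.3614²/2) = 0.04425·1.054e+04·43.85 = 2.045e+04 Pa.
Q = V·A = 0.3614·0.0002414 = 8.723e-05 m³/s.
Pumping power P = QΔP = 8.723e-05·2.045e+04 = 1.7833 W = 1.783 W.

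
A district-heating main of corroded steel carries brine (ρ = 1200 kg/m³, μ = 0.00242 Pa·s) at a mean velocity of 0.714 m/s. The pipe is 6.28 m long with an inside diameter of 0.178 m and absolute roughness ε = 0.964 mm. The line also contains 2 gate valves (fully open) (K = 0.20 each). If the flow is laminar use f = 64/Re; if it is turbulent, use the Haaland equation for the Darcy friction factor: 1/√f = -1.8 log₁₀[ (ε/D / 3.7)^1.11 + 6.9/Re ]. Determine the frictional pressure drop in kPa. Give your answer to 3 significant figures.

ΔP ≈ 0.472 kPa

Reynolds number Re = ρVD/μ = 1200 · 0.714 · 0.178 / 0.00242 = 6.302e+04.
Re > 4000 → turbulent. Relative roughness ε/D = 0.000964/0.178 = 0.00542. Haaland: 1/√f = -1.8 log₁₀[(0.00542/3.7)^1.11 + 6.9/6.302e+04] = -1.8 log₁₀[0.000714 + 0.000109] = 5.552, so f = 0.03244.
Total minor-loss coefficient ΣK = 2·0.2 = 0.4.
ΔP = [f·L/D + ΣK]·(ρV²/2) = [0.03244·6.28/0.178 + 0.4]·(1200·0.714²/2) = [1.145 + 0.4]·305.9 = 472.5 Pa.
ΔP = 472.5 Pa = 0.472 kPa.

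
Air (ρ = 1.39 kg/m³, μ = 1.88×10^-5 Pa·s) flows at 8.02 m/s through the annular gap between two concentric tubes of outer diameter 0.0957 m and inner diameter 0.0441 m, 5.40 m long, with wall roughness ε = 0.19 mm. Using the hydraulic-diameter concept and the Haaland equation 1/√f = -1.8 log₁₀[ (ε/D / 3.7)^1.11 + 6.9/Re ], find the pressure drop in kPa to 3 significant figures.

Hydraulic diameter D_h = 4A/P = D_o - D_i = 0.0957 - 0.0441 = 0.0516 m.
Re = ρVD_h/μ = 1.39·8.02·0.0516/1.88e-05 = 3.06e+04.
ε/D_h = 0.00019/0.0516 = 0.00368; Haaland gives 1/√f = -1.8 log₁₀[0.000465+0.000226] = 5.689, so f = 0.0309.
ΔP = f(L/D_h)(ρV²/2) = 0.0309·5.4/0.0516·44.7 = 144.5 Pa.
ΔP = 0.145 kPa.

ΔP ≈ 0.145 kPa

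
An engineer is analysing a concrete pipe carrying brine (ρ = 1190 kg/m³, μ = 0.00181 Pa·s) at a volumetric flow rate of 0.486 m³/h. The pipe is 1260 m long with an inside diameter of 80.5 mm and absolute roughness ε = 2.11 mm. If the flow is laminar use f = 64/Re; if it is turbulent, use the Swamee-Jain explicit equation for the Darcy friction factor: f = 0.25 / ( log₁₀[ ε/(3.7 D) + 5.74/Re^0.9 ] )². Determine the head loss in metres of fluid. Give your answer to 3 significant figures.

Q = 0.486 m³/h = 0.486/3600 = 0.000135 m³/s.
Cross-sectional area A = πD²/4 = π(0.0805)²/4 = 0.00509 m²; mean velocity V = Q/A = 0.000135/0.00509 = 0.02652 m/s.
Reynolds number Re = ρVD/μ = 1190 · 0.02652 · 0.0805 / 0.00181 = 1404.
Re < 2300 → laminar flow, so f = 64/Re = 64/1404 = 0.04559 (the turbulent correlation is not needed).
Darcy-Weisbach: ΔP = f(L/D)(ρV²/2) = 0.04559·(1260/0.0805)·(1190·0.02652²/2) = 0.04559·1.565e+04·0.4186 = 298.7 Pa.
Head loss h_f = ΔP/(ρg) = 298.7/(1190·9.81) = 0.0256 m.

h_f ≈ 0.0256 m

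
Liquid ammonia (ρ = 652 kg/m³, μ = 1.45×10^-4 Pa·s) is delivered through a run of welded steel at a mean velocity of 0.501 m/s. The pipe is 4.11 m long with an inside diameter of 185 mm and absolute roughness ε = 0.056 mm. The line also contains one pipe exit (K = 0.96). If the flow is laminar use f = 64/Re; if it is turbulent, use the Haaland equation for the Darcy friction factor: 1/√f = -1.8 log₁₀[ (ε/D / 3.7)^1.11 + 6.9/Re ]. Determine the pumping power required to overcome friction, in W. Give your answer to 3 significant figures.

P ≈ 1.46 W

Reynolds number Re = ρVD/μ = 652 · 0.501 · 0.185 / 0.000145 = 4.168e+05.
Re > 4000 → turbulent. Relative roughness ε/D = 5.6e-05/0.185 = 0.000303. Haaland: 1/√f = -1.8 log₁₀[(0.000303/3.7)^1.11 + 6.9/4.168e+05] = -1.8 log₁₀[2.91e-05 + 1.66e-05] = 7.814, so f = 0.01638.
Total minor-loss coefficient ΣK = 1·0.96 = 0.96.
ΔP = [f·L/D + ΣK]·(ρV²/2) = [0.01638·4.11/0.185 + 0.96]·(652·0.501²/2) = [0.3639 + 0.96]·81.83 = 108.3 Pa.
Q = V·A = 0.501·0.02688 = 0.01347 m³/s.
Pumping power P = QΔP = 0.01347·108.3 = 1.459 W = 1.46 W.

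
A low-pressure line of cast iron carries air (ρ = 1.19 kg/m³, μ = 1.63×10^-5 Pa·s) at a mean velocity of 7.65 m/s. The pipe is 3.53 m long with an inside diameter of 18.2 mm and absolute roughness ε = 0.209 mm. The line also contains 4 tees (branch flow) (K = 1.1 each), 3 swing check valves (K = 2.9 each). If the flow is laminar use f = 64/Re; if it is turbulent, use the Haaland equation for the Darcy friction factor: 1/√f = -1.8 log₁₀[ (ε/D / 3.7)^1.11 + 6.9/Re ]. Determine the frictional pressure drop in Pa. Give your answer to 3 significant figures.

Reynolds number Re = ρVD/μ = 1.19 · 7.65 · 0.0182 / 1.63e-05 = 1.016e+04.
Re > 4000 → turbulent. Relative roughness ε/D = 0.000209/0.0182 = 0.0115. Haaland: 1/√f = -1.8 log₁₀[(0.0115/3.7)^1.11 + 6.9/1.016e+04] = -1.8 log₁₀[0.00164 + 0.000679] = 4.741, so f = 0.04449.
Total minor-loss coefficient ΣK = 4·1.1 + 3·2.9 = 13.1.
ΔP = [f·L/D + ΣK]·(ρV²/2) = [0.04449·3.53/0.0182 + 13.1]·(1.19·7.65²/2) = [8.629 + 13.1]·34.82 = 756.6 Pa.

ΔP ≈ 757 Pa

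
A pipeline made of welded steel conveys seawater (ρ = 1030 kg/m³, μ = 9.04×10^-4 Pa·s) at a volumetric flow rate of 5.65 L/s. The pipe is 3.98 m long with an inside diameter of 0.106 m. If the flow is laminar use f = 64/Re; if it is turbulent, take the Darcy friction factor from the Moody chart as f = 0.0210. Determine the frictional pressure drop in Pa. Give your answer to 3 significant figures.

ΔP ≈ 166 Pa

Q = 5.65 L/s = 5.65/1000 = 0.00565 m³/s.
Cross-sectional area A = πD²/4 = π(0.106)²/4 = 0.008825 m²; mean velocity V = Q/A = 0.00565/0.008825 = 0.6402 m/s.
Reynolds number Re = ρVD/μ = 1030 · 0.6402 · 0.106 / 0.000904 = 7.733e+04.
Re > 4000 → turbulent; use the Moody-chart value f = 0.0210.
Darcy-Weisbach: ΔP = f(L/D)(ρV²/2) = 0.021·(3.98/0.106)·(1030·0.6402²/2) = 0.021·37.55·211.1 = 166.5 Pa.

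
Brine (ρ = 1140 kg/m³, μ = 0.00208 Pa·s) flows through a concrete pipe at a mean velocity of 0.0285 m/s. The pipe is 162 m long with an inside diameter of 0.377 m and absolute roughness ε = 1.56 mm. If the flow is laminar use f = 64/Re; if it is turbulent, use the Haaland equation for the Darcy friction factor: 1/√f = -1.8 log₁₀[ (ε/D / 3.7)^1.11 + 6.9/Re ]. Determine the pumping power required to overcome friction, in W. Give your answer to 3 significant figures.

P ≈ 0.0255 W

Reynolds number Re = ρVD/μ = 1140 · 0.0285 · 0.377 / 0.00208 = 5889.
Re > 4000 → turbulent. Relative roughness ε/D = 0.00156/0.377 = 0.00414. Haaland: 1/√f = -1.8 log₁₀[(0.00414/3.7)^1.11 + 6.9/5889] = -1.8 log₁₀[0.00053 + 0.00117] = 4.985, so f = 0.04025.
Darcy-Weisbach: ΔP = f(L/D)(ρV²/2) = 0.04025·(162/0.377)·(1140·0.0285²/2) = 0.04025·429.7·0.463 = 8.007 Pa.
Q = V·A = 0.0285·0.1116 = 0.003181 m³/s.
Pumping power P = QΔP = 0.003181·8.007 = 0.02547 W = 0.0255 W.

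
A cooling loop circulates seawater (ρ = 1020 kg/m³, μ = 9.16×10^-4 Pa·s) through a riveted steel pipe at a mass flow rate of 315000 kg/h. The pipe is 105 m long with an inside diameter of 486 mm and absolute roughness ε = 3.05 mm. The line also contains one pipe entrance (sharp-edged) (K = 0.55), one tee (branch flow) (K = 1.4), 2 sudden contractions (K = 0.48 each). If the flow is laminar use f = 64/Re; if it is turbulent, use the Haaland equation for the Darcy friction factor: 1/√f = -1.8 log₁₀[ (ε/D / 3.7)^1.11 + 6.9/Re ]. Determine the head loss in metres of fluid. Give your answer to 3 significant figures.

ṁ = 315000 kg/h = 315000/3600 = 87.5 kg/s.
A = πD²/4 = π(0.486)²/4 = 0.1855 m²; mean velocity V = ṁ/(ρA) = 87.5/(1020 · 0.1855) = 0.4624 m/s.
Reynolds number Re = ρVD/μ = 1020 · 0.4624 · 0.486 / 0.000916 = 2.503e+05.
Re > 4000 → turbulent. Relative roughness ε/D = 0.00305/0.486 = 0.00628. Haaland: 1/√f = -1.8 log₁₀[(0.00628/3.7)^1.11 + 6.9/2.503e+05] = -1.8 log₁₀[0.000841 + 2.76e-05] = 5.51, so f = 0.03293.
Total minor-loss coefficient ΣK = 1·0.55 + 1·1.4 + 2·0.48 = 2.91.
ΔP = [f·L/D + ΣK]·(ρV²/2) = [0.03293·105/0.486 + 2.91]·(1020·0.4624²/2) = [7.115 + 2.91]·109.1 = 1093 Pa.
Head loss h_f = ΔP/(ρg) = 1093/(1020·9.81) = 0.109 m.

h_f ≈ 0.109 m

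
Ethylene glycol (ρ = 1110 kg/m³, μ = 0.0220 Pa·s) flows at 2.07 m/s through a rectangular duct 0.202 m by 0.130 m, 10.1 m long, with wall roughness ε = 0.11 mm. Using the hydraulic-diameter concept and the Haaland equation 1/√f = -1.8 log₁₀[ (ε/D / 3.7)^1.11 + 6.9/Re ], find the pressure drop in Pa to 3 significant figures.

Hydraulic diameter D_h = 4A/P = 4·(0.202·0.13)/(2·(0.202+0.13)) = 0.105/0.664 = 0.1582 m.
Re = ρVD_h/μ = 1110·2.07·0.1582/0.022 = 1.652e+04.
ε/D_h = 0.00011/0.1582 = 0.000695; Haaland gives 1/√f = -1.8 log₁₀[7.31e-05+0.000418] = 5.956, so f = 0.02819.
ΔP = f(L/D_h)(ρV²/2) = 0.02819·10.1/0.1582·2378 = 4280 Pa.

ΔP ≈ 4280 Pa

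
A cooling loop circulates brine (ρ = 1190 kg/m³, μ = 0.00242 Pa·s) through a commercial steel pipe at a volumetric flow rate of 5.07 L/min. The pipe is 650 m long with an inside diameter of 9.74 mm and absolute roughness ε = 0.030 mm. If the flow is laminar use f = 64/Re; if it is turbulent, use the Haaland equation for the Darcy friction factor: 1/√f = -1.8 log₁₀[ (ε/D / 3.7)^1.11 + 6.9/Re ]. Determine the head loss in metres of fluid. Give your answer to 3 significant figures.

Q = 5.07 L/min = 5.07/60000 = 8.45e-05 m³/s.
Cross-sectional area A = πD²/4 = π(0.00974)²/4 = 7.451e-05 m²; mean velocity V = Q/A = 8.45e-05/7.451e-05 = 1.134 m/s.
Reynolds number Re = ρVD/μ = 1190 · 1.134 · 0.00974 / 0.00242 = 5432.
Re > 4000 → turbulent. Relative roughness ε/D = 3e-05/0.00974 = 0.00308. Haaland: 1/√f = -1.8 log₁₀[(0.00308/3.7)^1.11 + 6.9/5432] = -1.8 log₁₀[0.000382 + 0.00127] = 5.008, so f = 0.03988.
Darcy-Weisbach: ΔP = f(L/D)(ρV²/2) = 0.03988·(650/0.00974)·(1190·1.134²/2) = 0.03988·6.674e+04·765.3 = 2.037e+06 Pa.
Head loss h_f = ΔP/(ρg) = 2.037e+06/(1190·9.81) = 174 m.

h_f ≈ 174 m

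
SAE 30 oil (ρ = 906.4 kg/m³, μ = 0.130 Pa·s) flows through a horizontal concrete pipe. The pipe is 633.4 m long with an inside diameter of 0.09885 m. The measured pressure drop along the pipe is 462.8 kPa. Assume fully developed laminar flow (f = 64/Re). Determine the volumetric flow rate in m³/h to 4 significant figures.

Q ≈ 47.42 m³/h

For laminar flow, f = 64/Re with Re = ρVD/μ, so Darcy-Weisbach reduces to ΔP = 32μLV/D². Solving for V: V = ΔP·D²/(32μL) = 4.628e+05·(0.09885)²/(32·0.13·633.4) = 1.716 m/s.
Check: Re = ρVD/μ = 906.4·1.716·0.09885/0.13 = 1183 < 2300, so the laminar assumption holds.
Q = V·A = 1.716·(π/4·0.09885²) = 0.01317 m³/s = 47.42 m³/h.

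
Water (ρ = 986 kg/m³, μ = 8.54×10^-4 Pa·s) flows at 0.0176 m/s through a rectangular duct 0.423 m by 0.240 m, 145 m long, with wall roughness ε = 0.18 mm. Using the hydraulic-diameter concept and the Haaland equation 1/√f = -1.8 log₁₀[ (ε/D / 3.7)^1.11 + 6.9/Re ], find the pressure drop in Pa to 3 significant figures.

Hydraulic diameter D_h = 4A/P = 4·(0.423·0.24)/(2·(0.423+0.24)) = 0.4061/1.326 = 0.3062 m.
Re = ρVD_h/μ = 986·0.0176·0.3062/0.000854 = 6223.
ε/D_h = 0.00018/0.3062 = 0.000588; Haaland gives 1/√f = -1.8 log₁₀[6.07e-05+0.00111] = 5.278, so f = 0.0359.
ΔP = f(L/D_h)(ρV²/2) = 0.0359·145/0.3062·0.1527 = 2.596 Pa.

ΔP ≈ 2.60 Pa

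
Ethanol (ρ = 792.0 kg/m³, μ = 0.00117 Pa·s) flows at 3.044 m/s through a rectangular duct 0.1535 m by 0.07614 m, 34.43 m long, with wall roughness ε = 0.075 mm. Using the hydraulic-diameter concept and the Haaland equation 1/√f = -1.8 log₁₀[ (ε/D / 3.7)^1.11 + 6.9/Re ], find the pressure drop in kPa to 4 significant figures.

ΔP ≈ 24.49 kPa

Hydraulic diameter D_h = 4A/P = 4·(0.1535·0.07614)/(2·(0.1535+0.07614)) = 0.04675/0.4593 = 0.1018 m.
Re = ρVD_h/μ = 792·3.044·0.1018/0.00117 = 2.097e+05.
ε/D_h = 7.5e-05/0.1018 = 0.000737; Haaland gives 1/√f = -1.8 log₁₀[7.8e-05+3.29e-05] = 7.119, so f = 0.01973.
ΔP = f(L/D_h)(ρV²/2) = 0.01973·34.43/0.1018·3669 = 2.449e+04 Pa.
ΔP = 24.49 kPa.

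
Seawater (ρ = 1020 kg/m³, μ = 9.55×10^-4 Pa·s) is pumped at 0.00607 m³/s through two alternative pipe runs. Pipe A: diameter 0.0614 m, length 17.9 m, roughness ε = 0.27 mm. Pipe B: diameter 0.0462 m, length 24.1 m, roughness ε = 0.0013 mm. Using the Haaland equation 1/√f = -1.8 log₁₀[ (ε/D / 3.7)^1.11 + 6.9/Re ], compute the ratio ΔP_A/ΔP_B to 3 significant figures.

ΔP_A/ΔP_B ≈ 0.335

Pipe A: V = Q/A = 0.00607/0.002961 = 2.05 m/s; Re = 1.344e+05; ε/D = 0.0044; Haaland → f = 0.02997; ΔP_A = f(L/D)(ρV²/2) = 1.873e+04 Pa.
Pipe B: V = Q/A = 0.00607/0.001676 = 3.621 m/s; Re = 1.787e+05; ε/D = 2.81e-05; Haaland → f = 0.01601; ΔP_B = f(L/D)(ρV²/2) = 5.585e+04 Pa.
ΔP_A/ΔP_B = 1.873e+04/5.585e+04 = 0.335.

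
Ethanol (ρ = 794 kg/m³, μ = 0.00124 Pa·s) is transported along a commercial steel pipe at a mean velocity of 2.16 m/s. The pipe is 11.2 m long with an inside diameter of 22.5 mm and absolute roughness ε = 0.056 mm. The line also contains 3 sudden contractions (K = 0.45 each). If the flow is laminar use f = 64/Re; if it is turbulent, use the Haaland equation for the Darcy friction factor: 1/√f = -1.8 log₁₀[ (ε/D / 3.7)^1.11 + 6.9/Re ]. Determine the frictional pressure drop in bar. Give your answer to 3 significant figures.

Reynolds number Re = ρVD/μ = 794 · 2.16 · 0.0225 / 0.00124 = 3.112e+04.
Re > 4000 → turbulent. Relative roughness ε/D = 5.6e-05/0.0225 = 0.00249. Haaland: 1/√f = -1.8 log₁₀[(0.00249/3.7)^1.11 + 6.9/3.112e+04] = -1.8 log₁₀[0.000301 + 0.000222] = 5.907, so f = 0.02866.
Total minor-loss coefficient ΣK = 3·0.45 = 1.35.
ΔP = [f·L/D + ΣK]·(ρV²/2) = [0.02866·11.2/0.0225 + 1.35]·(794·2.16²/2) = [14.27 + 1.35]·1852 = 2.893e+04 Pa.
ΔP = 2.893e+04 Pa = 0.289 bar.

ΔP ≈ 0.289 bar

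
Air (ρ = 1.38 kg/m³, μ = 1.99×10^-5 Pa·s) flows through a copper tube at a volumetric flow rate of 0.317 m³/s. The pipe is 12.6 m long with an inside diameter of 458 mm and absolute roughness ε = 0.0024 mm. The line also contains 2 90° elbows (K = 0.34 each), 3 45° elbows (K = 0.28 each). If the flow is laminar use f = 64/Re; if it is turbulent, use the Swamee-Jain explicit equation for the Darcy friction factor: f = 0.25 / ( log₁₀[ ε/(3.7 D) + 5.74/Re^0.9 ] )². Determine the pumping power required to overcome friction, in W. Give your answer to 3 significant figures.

Cross-sectional area A = πD²/4 = π(0.458)²/4 = 0.1647 m²; mean velocity V = Q/A = 0.317/0.1647 = 1.924 m/s.
Reynolds number Re = ρVD/μ = 1.38 · 1.924 · 0.458 / 1.99e-05 = 6.111e+04.
Re > 4000 → turbulent. Relative roughness ε/D = 2.4e-06/0.458 = 5.24e-06. Swamee-Jain: f = 0.25/(log₁₀[5.24e-06/3.7 + 5.74/6.111e+04^0.9])² = 0.25/(log₁₀[1.42e-06 + 0.000283])² = 0.25/(-3.546)² = 0.01988.
Total minor-loss coefficient ΣK = 2·0.34 + 3·0.28 = 1.52.
ΔP = [f·L/D + ΣK]·(ρV²/2) = [0.01988·12.6/0.458 + 1.52]·(1.38·1.924²/2) = [0.5468 + 1.52]·2.555 = 5.28 Pa.
Pumping power P = QΔP = 0.317·5.28 = 1.674 W = 1.67 W.

P ≈ 1.67 W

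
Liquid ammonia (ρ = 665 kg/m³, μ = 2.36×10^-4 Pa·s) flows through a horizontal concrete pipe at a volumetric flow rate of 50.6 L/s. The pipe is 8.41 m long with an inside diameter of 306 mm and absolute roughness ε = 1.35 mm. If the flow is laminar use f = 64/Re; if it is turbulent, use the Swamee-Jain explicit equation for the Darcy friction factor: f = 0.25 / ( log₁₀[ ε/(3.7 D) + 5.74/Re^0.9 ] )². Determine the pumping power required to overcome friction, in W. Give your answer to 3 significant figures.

Q = 50.6 L/s = 50.6/1000 = 0.0506 m³/s.
Cross-sectional area A = πD²/4 = π(0.306)²/4 = 0.07354 m²; mean velocity V = Q/A = 0.0506/0.07354 = 0.688 m/s.
Reynolds number Re = ρVD/μ = 665 · 0.688 · 0.306 / 0.000236 = 5.933e+05.
Re > 4000 → turbulent. Relative roughness ε/D = 0.00135/0.306 = 0.00441. Swamee-Jain: f = 0.25/(log₁₀[0.00441/3.7 + 5.74/5.933e+05^0.9])² = 0.25/(log₁₀[0.00119 + 3.66e-05])² = 0.25/(-2.91)² = 0.02951.
Darcy-Weisbach: ΔP = f(L/D)(ρV²/2) = 0.02951·(8.41/0.306)·(665·0.688²/2) = 0.02951·27.48·157.4 = 127.7 Pa.
Pumping power P = QΔP = 0.0506·127.7 = 6.460 W = 6.46 W.

P ≈ 6.46 W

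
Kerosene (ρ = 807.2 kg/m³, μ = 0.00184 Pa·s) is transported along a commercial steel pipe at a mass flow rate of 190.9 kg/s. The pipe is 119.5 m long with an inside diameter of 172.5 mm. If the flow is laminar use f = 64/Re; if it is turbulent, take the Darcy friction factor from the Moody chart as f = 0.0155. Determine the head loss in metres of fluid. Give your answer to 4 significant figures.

A = πD²/4 = π(0.1725)²/4 = 0.02337 m²; mean velocity V = ṁ/(ρA) = 190.9/(807.2 · 0.02337) = 10.12 m/s.
Reynolds number Re = ρVD/μ = 807.2 · 10.12 · 0.1725 / 0.00184 = 7.658e+05.
Re > 4000 → turbulent; use the Moody-chart value f = 0.0155.
Darcy-Weisbach: ΔP = f(L/D)(ρV²/2) = 0.0155·(119.5/0.1725)·(807.2·10.12²/2) = 0.0155·692.8·4.133e+04 = 4.438e+05 Pa.
Head loss h_f = ΔP/(ρg) = 4.438e+05/(807.2·9.81) = 56.04 m.

h_f ≈ 56.04 m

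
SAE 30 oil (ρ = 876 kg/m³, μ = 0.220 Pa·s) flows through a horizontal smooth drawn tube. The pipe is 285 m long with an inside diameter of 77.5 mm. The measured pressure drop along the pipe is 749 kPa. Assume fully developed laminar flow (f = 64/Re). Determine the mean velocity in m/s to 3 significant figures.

V ≈ 2.24 m/s

For laminar flow, f = 64/Re with Re = ρVD/μ, so Darcy-Weisbach reduces to ΔP = 32μLV/D². Solving for V: V = ΔP·D²/(32μL) = 7.49e+05·(0.0775)²/(32·0.22·285) = 2.242 m/s.
Check: Re = ρVD/μ = 876·2.242·0.0775/0.22 = 691.9 < 2300, so the laminar assumption holds.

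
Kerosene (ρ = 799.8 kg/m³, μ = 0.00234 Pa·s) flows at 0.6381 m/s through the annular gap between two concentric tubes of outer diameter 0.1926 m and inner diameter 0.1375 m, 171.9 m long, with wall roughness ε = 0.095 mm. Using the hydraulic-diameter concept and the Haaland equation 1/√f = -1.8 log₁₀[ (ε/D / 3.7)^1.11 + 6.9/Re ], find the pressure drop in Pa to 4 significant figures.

ΔP ≈ 16200 Pa

Hydraulic diameter D_h = 4A/P = D_o - D_i = 0.1926 - 0.1375 = 0.0551 m.
Re = ρVD_h/μ = 799.8·0.6381·0.0551/0.00234 = 1.202e+04.
ε/D_h = 9.5e-05/0.0551 = 0.00172; Haaland gives 1/√f = -1.8 log₁₀[0.0002+0.000574] = 5.6, so f = 0.03189.
ΔP = f(L/D_h)(ρV²/2) = 0.03189·171.9/0.0551·162.8 = 1.62e+04 Pa.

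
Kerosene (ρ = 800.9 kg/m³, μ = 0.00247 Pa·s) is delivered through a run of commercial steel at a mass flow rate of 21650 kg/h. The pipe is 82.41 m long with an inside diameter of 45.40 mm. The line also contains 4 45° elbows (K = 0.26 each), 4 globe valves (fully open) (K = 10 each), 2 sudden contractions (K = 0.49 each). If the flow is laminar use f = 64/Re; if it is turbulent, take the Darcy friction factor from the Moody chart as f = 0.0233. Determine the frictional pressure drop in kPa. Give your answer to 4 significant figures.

ṁ = 21650 kg/h = 21650/3600 = 6.014 kg/s.
A = πD²/4 = π(0.0454)²/4 = 0.001619 m²; mean velocity V = ṁ/(ρA) = 6.014/(800.9 · 0.001619) = 4.638 m/s.
Reynolds number Re = ρVD/μ = 800.9 · 4.638 · 0.0454 / 0.00247 = 6.828e+04.
Re > 4000 → turbulent; use the Moody-chart value f = 0.0233.
Total minor-loss coefficient ΣK = 4·0.26 + 4·10 + 2·0.49 = 42.
ΔP = [f·L/D + ΣK]·(ρV²/2) = [0.0233·82.41/0.0454 + 42]·(800.9·4.638²/2) = [42.29 + 42]·8616 = 7.264e+05 Pa.
ΔP = 7.264e+05 Pa = 726.4 kPa.

ΔP ≈ 726.4 kPa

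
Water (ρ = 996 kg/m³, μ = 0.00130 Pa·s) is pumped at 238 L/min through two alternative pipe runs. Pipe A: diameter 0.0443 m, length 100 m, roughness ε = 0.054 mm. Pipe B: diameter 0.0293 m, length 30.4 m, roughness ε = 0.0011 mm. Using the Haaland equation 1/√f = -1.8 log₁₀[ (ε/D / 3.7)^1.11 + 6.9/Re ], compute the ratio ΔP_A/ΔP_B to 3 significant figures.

ΔP_A/ΔP_B ≈ 0.562

Pipe A: V = Q/A = 0.003967/0.001541 = 2.574 m/s; Re = 8.735e+04; ε/D = 0.00122; Haaland → f = 0.02296; ΔP_A = f(L/D)(ρV²/2) = 1.709e+05 Pa.
Pipe B: V = Q/A = 0.003967/0.0006743 = 5.883 m/s; Re = 1.321e+05; ε/D = 3.75e-05; Haaland → f = 0.01702; ΔP_B = f(L/D)(ρV²/2) = 3.043e+05 Pa.
ΔP_A/ΔP_B = 1.709e+05/3.043e+05 = 0.562.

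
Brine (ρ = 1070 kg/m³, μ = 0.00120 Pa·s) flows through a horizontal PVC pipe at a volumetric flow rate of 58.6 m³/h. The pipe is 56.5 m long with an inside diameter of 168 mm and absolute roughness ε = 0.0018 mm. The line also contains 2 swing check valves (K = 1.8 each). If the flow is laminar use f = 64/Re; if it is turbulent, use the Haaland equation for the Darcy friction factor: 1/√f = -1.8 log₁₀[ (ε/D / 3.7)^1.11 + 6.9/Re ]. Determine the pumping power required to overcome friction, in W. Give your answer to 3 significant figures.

Q = 58.6 m³/h = 58.6/3600 = 0.01628 m³/s.
Cross-sectional area A = πD²/4 = π(0.168)²/4 = 0.02217 m²; mean velocity V = Q/A = 0.01628/0.02217 = 0.7343 m/s.
Reynolds number Re = ρVD/μ = 1070 · 0.7343 · 0.168 / 0.0012 = 1.1e+05.
Re > 4000 → turbulent. Relative roughness ε/D = 1.8e-06/0.168 = 1.07e-05. Haaland: 1/√f = -1.8 log₁₀[(1.07e-05/3.7)^1.11 + 6.9/1.1e+05] = -1.8 log₁₀[7.12e-07 + 6.27e-05] = 7.556, so f = 0.01752.
Total minor-loss coefficient ΣK = 2·1.8 = 3.6.
ΔP = [f·L/D + ΣK]·(ρV²/2) = [0.01752·56.5/0.168 + 3.6]·(1070·0.7343²/2) = [5.891 + 3.6]·288.5 = 2738 Pa.
Pumping power P = QΔP = 0.01628·2738 = 44.57 W = 44.6 W.

P ≈ 44.6 W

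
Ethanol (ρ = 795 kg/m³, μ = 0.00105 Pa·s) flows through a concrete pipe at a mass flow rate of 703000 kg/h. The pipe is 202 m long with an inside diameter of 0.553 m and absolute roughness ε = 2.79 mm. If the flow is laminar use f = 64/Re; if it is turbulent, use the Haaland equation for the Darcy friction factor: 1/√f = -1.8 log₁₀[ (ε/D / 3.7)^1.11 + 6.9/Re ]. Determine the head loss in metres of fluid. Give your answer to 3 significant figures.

h_f ≈ 0.598 m

ṁ = 703000 kg/h = 703000/3600 = 195.3 kg/s.
A = πD²/4 = π(0.553)²/4 = 0.2402 m²; mean velocity V = ṁ/(ρA) = 195.3/(795 · 0.2402) = 1.023 m/s.
Reynolds number Re = ρVD/μ = 795 · 1.023 · 0.553 / 0.00105 = 4.282e+05.
Re > 4000 → turbulent. Relative roughness ε/D = 0.00279/0.553 = 0.00505. Haaland: 1/√f = -1.8 log₁₀[(0.00505/3.7)^1.11 + 6.9/4.282e+05] = -1.8 log₁₀[0.00066 + 1.61e-05] = 5.706, so f = 0.03071.
Darcy-Weisbach: ΔP = f(L/D)(ρV²/2) = 0.03071·(202/0.553)·(795·1.023²/2) = 0.03071·365.3·415.7 = 4664 Pa.
Head loss h_f = ΔP/(ρg) = 4664/(795·9.81) = 0.598 m.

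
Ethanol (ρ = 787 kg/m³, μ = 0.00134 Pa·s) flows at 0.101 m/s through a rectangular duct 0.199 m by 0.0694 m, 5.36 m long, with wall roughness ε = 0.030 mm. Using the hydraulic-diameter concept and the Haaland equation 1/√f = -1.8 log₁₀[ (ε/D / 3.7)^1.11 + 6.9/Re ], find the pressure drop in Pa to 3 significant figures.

ΔP ≈ 7.48 Pa

Hydraulic diameter D_h = 4A/P = 4·(0.199·0.0694)/(2·(0.199+0.0694)) = 0.05524/0.5368 = 0.1029 m.
Re = ρVD_h/μ = 787·0.101·0.1029/0.00134 = 6105.
ε/D_h = 3e-05/0.1029 = 0.000292; Haaland gives 1/√f = -1.8 log₁₀[2.79e-05+0.00113] = 5.285, so f = 0.0358.
ΔP = f(L/D_h)(ρV²/2) = 0.0358·5.36/0.1029·4.014 = 7.485 Pa.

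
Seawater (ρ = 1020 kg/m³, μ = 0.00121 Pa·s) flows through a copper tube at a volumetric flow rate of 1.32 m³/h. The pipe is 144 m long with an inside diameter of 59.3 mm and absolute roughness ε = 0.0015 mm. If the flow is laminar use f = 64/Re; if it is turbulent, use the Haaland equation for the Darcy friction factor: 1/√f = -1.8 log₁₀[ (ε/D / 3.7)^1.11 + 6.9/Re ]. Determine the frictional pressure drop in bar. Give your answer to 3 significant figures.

Q = 1.32 m³/h = 1.32/3600 = 0.0003667 m³/s.
Cross-sectional area A = πD²/4 = π(0.0593)²/4 = 0.002762 m²; mean velocity V = Q/A = 0.0003667/0.002762 = 0.1328 m/s.
Reynolds number Re = ρVD/μ = 1020 · 0.1328 · 0.0593 / 0.00121 = 6637.
Re > 4000 → turbulent. Relative roughness ε/D = 1.5e-06/0.0593 = 2.53e-05. Haaland: 1/√f = -1.8 log₁₀[(2.53e-05/3.7)^1.11 + 6.9/6637] = -1.8 log₁₀[1.85e-06 + 0.00104] = 5.368, so f = 0.0347.
Darcy-Weisbach: ΔP = f(L/D)(ρV²/2) = 0.0347·(144/0.0593)·(1020·0.1328²/2) = 0.0347·2428·8.989 = 757.5 Pa.
ΔP = 757.5 Pa = 0.00757 bar.

ΔP ≈ 0.00757 bar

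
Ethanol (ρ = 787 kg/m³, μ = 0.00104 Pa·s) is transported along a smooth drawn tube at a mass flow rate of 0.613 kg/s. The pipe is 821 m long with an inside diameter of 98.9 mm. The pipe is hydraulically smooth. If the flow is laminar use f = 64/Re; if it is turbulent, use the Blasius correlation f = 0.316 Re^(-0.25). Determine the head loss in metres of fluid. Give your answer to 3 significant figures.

h_f ≈ 0.147 m

A = πD²/4 = π(0.0989)²/4 = 0.007682 m²; mean velocity V = ṁ/(ρA) = 0.613/(787 · 0.007682) = 0.1014 m/s.
Reynolds number Re = ρVD/μ = 787 · 0.1014 · 0.0989 / 0.00104 = 7588.
Re > 4000 → turbulent. Smooth-pipe (Blasius): f = 0.316 Re^(-0.25) = 0.316/(7588)^0.25 = 0.03386.
Darcy-Weisbach: ΔP = f(L/D)(ρV²/2) = 0.03386·(821/0.0989)·(787·0.1014²/2) = 0.03386·8301·4.045 = 1137 Pa.
Head loss h_f = ΔP/(ρg) = 1137/(787·9.81) = 0.147 m.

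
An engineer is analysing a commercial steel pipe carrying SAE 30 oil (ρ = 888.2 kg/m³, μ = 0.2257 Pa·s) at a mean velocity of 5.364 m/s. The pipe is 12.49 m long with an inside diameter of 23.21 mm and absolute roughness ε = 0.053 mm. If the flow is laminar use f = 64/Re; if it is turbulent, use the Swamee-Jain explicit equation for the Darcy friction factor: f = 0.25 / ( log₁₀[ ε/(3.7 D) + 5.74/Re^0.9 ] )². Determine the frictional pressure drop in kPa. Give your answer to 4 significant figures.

Reynolds number Re = ρVD/μ = 888.2 · 5.364 · 0.02321 / 0.226 = 489.9.
Re < 2300 → laminar flow, so f = 64/Re = 64/489.9 = 0.1306 (the turbulent correlation is not needed).
Darcy-Weisbach: ΔP = f(L/D)(ρV²/2) = 0.1306·(12.49/0.02321)·(888.2·5.364²/2) = 0.1306·538.1·1.278e+04 = 8.982e+05 Pa.
ΔP = 8.982e+05 Pa = 898.2 kPa.

ΔP ≈ 898.2 kPa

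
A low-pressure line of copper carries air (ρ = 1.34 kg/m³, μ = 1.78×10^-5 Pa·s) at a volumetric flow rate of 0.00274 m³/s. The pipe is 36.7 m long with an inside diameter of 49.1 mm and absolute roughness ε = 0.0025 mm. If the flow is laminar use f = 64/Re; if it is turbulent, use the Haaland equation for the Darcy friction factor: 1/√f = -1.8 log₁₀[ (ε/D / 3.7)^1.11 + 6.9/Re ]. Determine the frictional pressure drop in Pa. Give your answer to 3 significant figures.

ΔP ≈ 38.8 Pa

Cross-sectional area A = πD²/4 = π(0.0491)²/4 = 0.001893 m²; mean velocity V = Q/A = 0.00274/0.001893 = 1.447 m/s.
Reynolds number Re = ρVD/μ = 1.34 · 1.447 · 0.0491 / 1.78e-05 = 5349.
Re > 4000 → turbulent. Relative roughness ε/D = 2.5e-06/0.0491 = 5.09e-05. Haaland: 1/√f = -1.8 log₁₀[(5.09e-05/3.7)^1.11 + 6.9/5349] = -1.8 log₁₀[4.02e-06 + 0.00129] = 5.199, so f = 0.037.
Darcy-Weisbach: ΔP = f(L/D)(ρV²/2) = 0.037·(36.7/0.0491)·(1.34·1.447²/2) = 0.037·747.5·1.403 = 38.81 Pa.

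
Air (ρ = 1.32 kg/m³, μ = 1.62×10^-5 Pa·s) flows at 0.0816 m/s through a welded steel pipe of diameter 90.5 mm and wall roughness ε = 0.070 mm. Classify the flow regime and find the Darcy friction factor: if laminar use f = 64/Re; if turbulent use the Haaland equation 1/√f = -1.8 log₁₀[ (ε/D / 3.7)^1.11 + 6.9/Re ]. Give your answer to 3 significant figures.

Re = ρVD/μ = 1.32·0.0816·0.0905/1.62e-05 = 601.7.
Re < 2300 → laminar, so f = 64/Re = 0.1064 (roughness is irrelevant in laminar flow).

f ≈ 0.106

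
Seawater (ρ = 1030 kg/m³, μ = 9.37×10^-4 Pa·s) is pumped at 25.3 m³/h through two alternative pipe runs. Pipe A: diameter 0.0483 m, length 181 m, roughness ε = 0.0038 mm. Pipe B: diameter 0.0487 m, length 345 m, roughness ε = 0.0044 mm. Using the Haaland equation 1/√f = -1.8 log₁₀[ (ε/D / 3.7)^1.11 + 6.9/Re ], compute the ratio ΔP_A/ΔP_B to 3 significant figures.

Pipe A: V = Q/A = 0.007028/0.001832 = 3.836 m/s; Re = 2.036e+05; ε/D = 7.87e-05; Haaland → f = 0.01599; ΔP_A = f(L/D)(ρV²/2) = 4.539e+05 Pa.
Pipe B: V = Q/A = 0.007028/0.001863 = 3.773 m/s; Re = 2.02e+05; ε/D = 9.03e-05; Haaland → f = 0.01609; ΔP_B = f(L/D)(ρV²/2) = 8.358e+05 Pa.
ΔP_A/ΔP_B = 4.539e+05/8.358e+05 = 0.543.

ΔP_A/ΔP_B ≈ 0.543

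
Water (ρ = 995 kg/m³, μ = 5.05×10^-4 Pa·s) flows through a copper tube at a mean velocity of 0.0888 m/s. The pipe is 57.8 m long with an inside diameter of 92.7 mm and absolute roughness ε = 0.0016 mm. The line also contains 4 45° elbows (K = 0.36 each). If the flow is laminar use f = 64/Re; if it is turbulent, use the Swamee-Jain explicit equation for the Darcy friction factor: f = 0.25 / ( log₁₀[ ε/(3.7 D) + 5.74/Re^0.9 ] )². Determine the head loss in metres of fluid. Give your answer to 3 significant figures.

Reynolds number Re = ρVD/μ = 995 · 0.0888 · 0.0927 / 0.000505 = 1.622e+04.
Re > 4000 → turbulent. Relative roughness ε/D = 1.6e-06/0.0927 = 1.73e-05. Swamee-Jain: f = 0.25/(log₁₀[1.73e-05/3.7 + 5.74/1.622e+04^0.9])² = 0.25/(log₁₀[4.66e-06 + 0.000933])² = 0.25/(-3.028)² = 0.02727.
Total minor-loss coefficient ΣK = 4·0.36 = 1.44.
ΔP = [f·L/D + ΣK]·(ρV²/2) = [0.02727·57.8/0.0927 + 1.44]·(995·0.0888²/2) = [17 + 1.44]·3.923 = 72.35 Pa.
Head loss h_f = ΔP/(ρg) = 72.35/(995·9.81) = 0.00741 m.

h_f ≈ 0.00741 m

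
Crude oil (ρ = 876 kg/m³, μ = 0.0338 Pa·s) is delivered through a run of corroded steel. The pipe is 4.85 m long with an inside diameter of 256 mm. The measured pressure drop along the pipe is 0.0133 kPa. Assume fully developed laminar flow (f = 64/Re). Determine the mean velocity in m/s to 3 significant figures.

For laminar flow, f = 64/Re with Re = ρVD/μ, so Darcy-Weisbach reduces to ΔP = 32μLV/D². Solving for V: V = ΔP·D²/(32μL) = 13.3·(0.256)²/(32·0.0338·4.85) = 0.1662 m/s.
Check: Re = ρVD/μ = 876·0.1662·0.256/0.0338 = 1102 < 2300, so the laminar assumption holds.

V ≈ 0.166 m/s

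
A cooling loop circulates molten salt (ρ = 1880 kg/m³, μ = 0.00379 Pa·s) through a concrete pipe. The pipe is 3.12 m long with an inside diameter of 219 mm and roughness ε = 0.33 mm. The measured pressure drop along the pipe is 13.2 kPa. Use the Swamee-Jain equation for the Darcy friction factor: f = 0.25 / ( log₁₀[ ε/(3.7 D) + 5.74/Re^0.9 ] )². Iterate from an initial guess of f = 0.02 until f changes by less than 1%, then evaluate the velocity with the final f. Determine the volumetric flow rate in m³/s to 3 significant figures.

Rearranging Darcy-Weisbach: V = √(2·ΔP·D/(f·L·ρ)). With ε/D = 0.00033/0.219 = 0.00151, iterate starting from f = 0.02:
  f = 0.02 → V = √(2·1.32e+04·0.219/(0.02·3.12·1880)) = 7.02 m/s; Re = ρVD/μ = 7.626e+05; f → 0.02214
  f = 0.02214 → V = 6.672 m/s; Re = 7.248e+05; f → 0.02216
Converged (Δf/f < 1%). With the final f = 0.02216: V = √(2·1.32e+04·0.219/(0.02216·3.12·1880)) = 6.669 m/s.
Q = V·A = 6.669·(π/4·0.219²) = 0.2512 m³/s = 0.251 m³/s.

Q ≈ 0.251 m³/s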